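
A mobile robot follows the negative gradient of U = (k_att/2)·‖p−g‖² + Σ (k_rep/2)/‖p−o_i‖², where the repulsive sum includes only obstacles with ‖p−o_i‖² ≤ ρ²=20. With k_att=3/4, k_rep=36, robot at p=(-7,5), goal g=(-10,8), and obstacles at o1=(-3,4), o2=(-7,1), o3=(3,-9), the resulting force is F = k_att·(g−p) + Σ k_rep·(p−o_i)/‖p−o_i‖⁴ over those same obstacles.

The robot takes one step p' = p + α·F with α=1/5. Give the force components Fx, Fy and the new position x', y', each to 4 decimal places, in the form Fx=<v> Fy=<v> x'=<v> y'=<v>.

F_att = 3/4·(g−p) = 3/4·(-3,3) = (-2.2500,2.2500)
o1: d²=17 ≤ ρ²=20; F_rep = 36·(-4,1)/17² = (-0.4983,0.1246)
o2: d²=16 ≤ ρ²=20; F_rep = 36·(0,4)/16² = (0.0000,0.5625)
o3: d²=296 > ρ²=20 → inactive
F = F_att + ΣF_rep = (-2.7483,2.9371)
p' = p + 1/5·F = (-7.5497,5.5874)

Fx=-2.7483 Fy=2.9371 x'=-7.5497 y'=5.5874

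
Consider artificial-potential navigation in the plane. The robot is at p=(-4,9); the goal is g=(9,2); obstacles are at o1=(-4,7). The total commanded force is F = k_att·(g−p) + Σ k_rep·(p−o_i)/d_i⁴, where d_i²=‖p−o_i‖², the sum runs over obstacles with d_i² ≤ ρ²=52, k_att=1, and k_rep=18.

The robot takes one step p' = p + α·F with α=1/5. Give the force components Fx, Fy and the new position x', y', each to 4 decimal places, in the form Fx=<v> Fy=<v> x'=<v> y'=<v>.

Fx=13.0000 Fy=-4.7500 x'=-1.4000 y'=8.0500

F_att = 1·(g−p) = 1·(13,-7) = (13.0000,-7.0000)
o1: d²=4 ≤ ρ²=52; F_rep = 18·(0,2)/4² = (0.0000,2.2500)
F = F_att + ΣF_rep = (13.0000,-4.7500)
p' = p + 1/5·F = (-1.4000,8.0500)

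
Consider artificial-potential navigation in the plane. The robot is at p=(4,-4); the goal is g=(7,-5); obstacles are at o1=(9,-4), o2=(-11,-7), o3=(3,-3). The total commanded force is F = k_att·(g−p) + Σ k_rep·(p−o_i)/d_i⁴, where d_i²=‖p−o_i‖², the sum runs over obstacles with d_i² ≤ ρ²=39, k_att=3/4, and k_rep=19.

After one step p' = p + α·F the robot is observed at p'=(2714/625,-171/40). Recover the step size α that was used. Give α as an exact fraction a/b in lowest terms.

F_att = 3/4·(g−p) = 3/4·(3,-1) = (2.2500,-0.7500)
o1: d²=25 ≤ ρ²=39; F_rep = 19·(-5,0)/25² = (-0.1520,0.0000)
o2: d²=234 > ρ²=39 → inactive
o3: d²=2 ≤ ρ²=39; F_rep = 19·(1,-1)/2² = (4.7500,-4.7500)
F = F_att + ΣF_rep = (6.8480,-5.5000)
Δp = p'−p = (0.3424,-0.2750); α = Δx/Fx = (214/625) / (856/125) = 1/20
check: Δy/Fy = (-11/40) / (-11/2) = 1/20 ✓

α = 1/20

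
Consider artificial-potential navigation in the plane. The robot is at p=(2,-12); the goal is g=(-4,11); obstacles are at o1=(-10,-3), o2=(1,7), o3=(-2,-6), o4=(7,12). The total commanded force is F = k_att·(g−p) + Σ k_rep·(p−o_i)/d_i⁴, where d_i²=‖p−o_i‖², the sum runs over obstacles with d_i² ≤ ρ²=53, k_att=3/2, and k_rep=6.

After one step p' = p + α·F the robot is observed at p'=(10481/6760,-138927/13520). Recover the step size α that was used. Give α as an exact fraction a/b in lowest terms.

F_att = 3/2·(g−p) = 3/2·(-6,23) = (-9.0000,34.5000)
o1: d²=225 > ρ²=53 → inactive
o2: d²=362 > ρ²=53 → inactive
o3: d²=52 ≤ ρ²=53; F_rep = 6·(4,-6)/52² = (0.0089,-0.0133)
o4: d²=601 > ρ²=53 → inactive
F = F_att + ΣF_rep = (-8.9911,34.4867)
Δp = p'−p = (-0.4496,1.7243); α = Δx/Fx = (-3039/6760) / (-3039/338) = 1/20
check: Δy/Fy = (23313/13520) / (23313/676) = 1/20 ✓

α = 1/20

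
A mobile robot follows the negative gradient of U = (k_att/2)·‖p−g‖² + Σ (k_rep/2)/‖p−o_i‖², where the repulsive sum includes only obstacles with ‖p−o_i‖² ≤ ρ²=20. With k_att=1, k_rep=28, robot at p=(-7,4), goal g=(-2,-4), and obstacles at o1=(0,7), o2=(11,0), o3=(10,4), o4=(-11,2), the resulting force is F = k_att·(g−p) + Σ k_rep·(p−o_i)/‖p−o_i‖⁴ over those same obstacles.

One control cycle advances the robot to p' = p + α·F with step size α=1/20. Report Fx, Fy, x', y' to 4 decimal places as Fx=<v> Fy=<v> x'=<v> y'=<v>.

F_att = 1·(g−p) = 1·(5,-8) = (5.0000,-8.0000)
o1: d²=58 > ρ²=20 → inactive
o2: d²=340 > ρ²=20 → inactive
o3: d²=289 > ρ²=20 → inactive
o4: d²=20 ≤ ρ²=20; F_rep = 28·(4,2)/20² = (0.2800,0.1400)
F = F_att + ΣF_rep = (5.2800,-7.8600)
p' = p + 1/20·F = (-6.7360,3.6070)

Fx=5.2800 Fy=-7.8600 x'=-6.7360 y'=3.6070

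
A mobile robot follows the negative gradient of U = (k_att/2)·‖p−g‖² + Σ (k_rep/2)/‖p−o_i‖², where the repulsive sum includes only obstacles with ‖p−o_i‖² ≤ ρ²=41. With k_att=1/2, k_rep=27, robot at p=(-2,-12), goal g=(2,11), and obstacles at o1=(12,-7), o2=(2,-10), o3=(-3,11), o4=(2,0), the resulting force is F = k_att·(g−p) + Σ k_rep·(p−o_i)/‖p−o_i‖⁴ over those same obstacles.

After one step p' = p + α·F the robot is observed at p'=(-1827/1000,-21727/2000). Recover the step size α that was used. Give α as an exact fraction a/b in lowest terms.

F_att = 1/2·(g−p) = 1/2·(4,23) = (2.0000,11.5000)
o1: d²=221 > ρ²=41 → inactive
o2: d²=20 ≤ ρ²=41; F_rep = 27·(-4,-2)/20² = (-0.2700,-0.1350)
o3: d²=530 > ρ²=41 → inactive
o4: d²=160 > ρ²=41 → inactive
F = F_att + ΣF_rep = (1.7300,11.3650)
Δp = p'−p = (0.1730,1.1365); α = Δx/Fx = (173/1000) / (173/100) = 1/10
check: Δy/Fy = (2273/2000) / (2273/200) = 1/10 ✓

α = 1/10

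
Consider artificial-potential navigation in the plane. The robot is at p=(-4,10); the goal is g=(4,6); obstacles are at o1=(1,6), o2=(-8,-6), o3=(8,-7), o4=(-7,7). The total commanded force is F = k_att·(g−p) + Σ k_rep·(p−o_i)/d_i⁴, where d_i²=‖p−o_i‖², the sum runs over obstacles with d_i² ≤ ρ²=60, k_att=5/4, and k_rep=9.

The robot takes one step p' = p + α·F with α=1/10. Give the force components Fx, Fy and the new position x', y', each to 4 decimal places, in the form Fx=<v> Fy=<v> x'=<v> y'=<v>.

Fx=10.0566 Fy=-4.8953 x'=-2.9943 y'=9.5105

F_att = 5/4·(g−p) = 5/4·(8,-4) = (10.0000,-5.0000)
o1: d²=41 ≤ ρ²=60; F_rep = 9·(-5,4)/41² = (-0.0268,0.0214)
o2: d²=272 > ρ²=60 → inactive
o3: d²=433 > ρ²=60 → inactive
o4: d²=18 ≤ ρ²=60; F_rep = 9·(3,3)/18² = (0.0833,0.0833)
F = F_att + ΣF_rep = (10.0566,-4.8953)
p' = p + 1/10·F = (-2.9943,9.5105)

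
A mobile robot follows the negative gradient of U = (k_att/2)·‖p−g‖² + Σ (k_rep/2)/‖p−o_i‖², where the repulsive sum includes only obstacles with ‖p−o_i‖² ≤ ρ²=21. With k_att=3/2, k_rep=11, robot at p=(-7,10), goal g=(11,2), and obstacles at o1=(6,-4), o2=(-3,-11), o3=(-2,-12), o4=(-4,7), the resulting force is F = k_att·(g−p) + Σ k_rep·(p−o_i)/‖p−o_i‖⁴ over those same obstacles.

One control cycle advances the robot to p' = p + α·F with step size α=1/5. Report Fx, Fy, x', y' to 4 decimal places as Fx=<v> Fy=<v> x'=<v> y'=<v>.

Fx=26.8981 Fy=-11.8981 x'=-1.6204 y'=7.6204

F_att = 3/2·(g−p) = 3/2·(18,-8) = (27.0000,-12.0000)
o1: d²=365 > ρ²=21 → inactive
o2: d²=457 > ρ²=21 → inactive
o3: d²=509 > ρ²=21 → inactive
o4: d²=18 ≤ ρ²=21; F_rep = 11·(-3,3)/18² = (-0.1019,0.1019)
F = F_att + ΣF_rep = (26.8981,-11.8981)
p' = p + 1/5·F = (-1.6204,7.6204)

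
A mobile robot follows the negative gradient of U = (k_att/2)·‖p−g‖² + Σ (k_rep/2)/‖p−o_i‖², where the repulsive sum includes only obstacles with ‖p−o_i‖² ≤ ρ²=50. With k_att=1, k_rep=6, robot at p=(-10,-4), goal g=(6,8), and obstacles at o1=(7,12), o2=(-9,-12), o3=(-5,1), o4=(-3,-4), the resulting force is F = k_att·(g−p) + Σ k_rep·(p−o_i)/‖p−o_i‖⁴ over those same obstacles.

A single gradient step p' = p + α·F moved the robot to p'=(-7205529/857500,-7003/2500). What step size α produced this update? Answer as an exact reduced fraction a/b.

α = 1/10

F_att = 1·(g−p) = 1·(16,12) = (16.0000,12.0000)
o1: d²=545 > ρ²=50 → inactive
o2: d²=65 > ρ²=50 → inactive
o3: d²=50 ≤ ρ²=50; F_rep = 6·(-5,-5)/50² = (-0.0120,-0.0120)
o4: d²=49 ≤ ρ²=50; F_rep = 6·(-7,0)/49² = (-0.0175,0.0000)
F = F_att + ΣF_rep = (15.9705,11.9880)
Δp = p'−p = (1.5971,1.1988); α = Δx/Fx = (1369471/857500) / (1369471/85750) = 1/10
check: Δy/Fy = (2997/2500) / (2997/250) = 1/10 ✓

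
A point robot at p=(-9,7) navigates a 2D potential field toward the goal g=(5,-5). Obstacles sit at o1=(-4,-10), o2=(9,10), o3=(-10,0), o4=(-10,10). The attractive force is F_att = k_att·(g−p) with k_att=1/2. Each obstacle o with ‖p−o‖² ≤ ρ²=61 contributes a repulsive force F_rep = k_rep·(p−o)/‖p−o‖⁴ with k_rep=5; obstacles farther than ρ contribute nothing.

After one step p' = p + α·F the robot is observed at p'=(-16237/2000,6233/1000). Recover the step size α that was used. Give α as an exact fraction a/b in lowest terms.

α = 1/8

F_att = 1/2·(g−p) = 1/2·(14,-12) = (7.0000,-6.0000)
o1: d²=314 > ρ²=61 → inactive
o2: d²=333 > ρ²=61 → inactive
o3: d²=50 ≤ ρ²=61; F_rep = 5·(1,7)/50² = (0.0020,0.0140)
o4: d²=10 ≤ ρ²=61; F_rep = 5·(1,-3)/10² = (0.0500,-0.1500)
F = F_att + ΣF_rep = (7.0520,-6.1360)
Δp = p'−p = (0.8815,-0.7670); α = Δx/Fx = (1763/2000) / (1763/250) = 1/8
check: Δy/Fy = (-767/1000) / (-767/125) = 1/8 ✓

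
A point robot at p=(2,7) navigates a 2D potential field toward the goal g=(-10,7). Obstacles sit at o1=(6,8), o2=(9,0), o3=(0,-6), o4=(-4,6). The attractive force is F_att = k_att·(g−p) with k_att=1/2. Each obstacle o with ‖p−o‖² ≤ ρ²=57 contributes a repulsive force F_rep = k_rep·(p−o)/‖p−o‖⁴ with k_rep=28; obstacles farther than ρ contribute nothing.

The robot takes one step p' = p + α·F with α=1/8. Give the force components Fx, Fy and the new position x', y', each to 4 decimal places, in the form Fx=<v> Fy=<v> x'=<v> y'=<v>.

F_att = 1/2·(g−p) = 1/2·(-12,0) = (-6.0000,0.0000)
o1: d²=17 ≤ ρ²=57; F_rep = 28·(-4,-1)/17² = (-0.3875,-0.0969)
o2: d²=98 > ρ²=57 → inactive
o3: d²=173 > ρ²=57 → inactive
o4: d²=37 ≤ ρ²=57; F_rep = 28·(6,1)/37² = (0.1227,0.0205)
F = F_att + ΣF_rep = (-6.2648,-0.0764)
p' = p + 1/8·F = (1.2169,6.9904)

Fx=-6.2648 Fy=-0.0764 x'=1.2169 y'=6.9904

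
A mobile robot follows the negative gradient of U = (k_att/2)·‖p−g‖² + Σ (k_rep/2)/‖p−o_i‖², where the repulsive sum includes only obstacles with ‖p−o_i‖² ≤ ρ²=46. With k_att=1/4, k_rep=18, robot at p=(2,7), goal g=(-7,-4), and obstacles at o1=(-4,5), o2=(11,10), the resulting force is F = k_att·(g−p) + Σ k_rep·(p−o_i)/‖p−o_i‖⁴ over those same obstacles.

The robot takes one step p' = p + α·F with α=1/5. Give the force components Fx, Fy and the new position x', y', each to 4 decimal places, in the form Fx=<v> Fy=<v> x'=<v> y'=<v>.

Fx=-2.1825 Fy=-2.7275 x'=1.5635 y'=6.4545

F_att = 1/4·(g−p) = 1/4·(-9,-11) = (-2.2500,-2.7500)
o1: d²=40 ≤ ρ²=46; F_rep = 18·(6,2)/40² = (0.0675,0.0225)
o2: d²=90 > ρ²=46 → inactive
F = F_att + ΣF_rep = (-2.1825,-2.7275)
p' = p + 1/5·F = (1.5635,6.4545)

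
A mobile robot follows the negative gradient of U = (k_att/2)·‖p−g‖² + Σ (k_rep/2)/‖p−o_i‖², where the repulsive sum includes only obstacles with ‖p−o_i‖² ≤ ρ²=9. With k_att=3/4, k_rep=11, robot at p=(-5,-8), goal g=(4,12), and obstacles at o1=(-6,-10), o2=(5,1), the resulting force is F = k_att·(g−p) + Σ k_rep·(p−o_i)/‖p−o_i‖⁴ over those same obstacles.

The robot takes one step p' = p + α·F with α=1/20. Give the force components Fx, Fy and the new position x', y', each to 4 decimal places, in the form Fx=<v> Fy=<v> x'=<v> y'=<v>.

F_att = 3/4·(g−p) = 3/4·(9,20) = (6.7500,15.0000)
o1: d²=5 ≤ ρ²=9; F_rep = 11·(1,2)/5² = (0.4400,0.8800)
o2: d²=181 > ρ²=9 → inactive
F = F_att + ΣF_rep = (7.1900,15.8800)
p' = p + 1/20·F = (-4.6405,-7.2060)

Fx=7.1900 Fy=15.8800 x'=-4.6405 y'=-7.2060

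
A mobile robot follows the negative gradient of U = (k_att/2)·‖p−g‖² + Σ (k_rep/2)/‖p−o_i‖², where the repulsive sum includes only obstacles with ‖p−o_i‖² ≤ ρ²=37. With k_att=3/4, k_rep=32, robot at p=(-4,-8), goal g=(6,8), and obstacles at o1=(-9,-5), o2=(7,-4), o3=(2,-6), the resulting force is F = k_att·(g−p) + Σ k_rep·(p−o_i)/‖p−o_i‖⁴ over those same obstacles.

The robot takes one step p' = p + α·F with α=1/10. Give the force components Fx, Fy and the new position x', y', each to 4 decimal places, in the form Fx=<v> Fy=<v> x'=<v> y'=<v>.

F_att = 3/4·(g−p) = 3/4·(10,16) = (7.5000,12.0000)
o1: d²=34 ≤ ρ²=37; F_rep = 32·(5,-3)/34² = (0.1384,-0.0830)
o2: d²=137 > ρ²=37 → inactive
o3: d²=40 > ρ²=37 → inactive
F = F_att + ΣF_rep = (7.6384,11.9170)
p' = p + 1/10·F = (-3.2362,-6.8083)

Fx=7.6384 Fy=11.9170 x'=-3.2362 y'=-6.8083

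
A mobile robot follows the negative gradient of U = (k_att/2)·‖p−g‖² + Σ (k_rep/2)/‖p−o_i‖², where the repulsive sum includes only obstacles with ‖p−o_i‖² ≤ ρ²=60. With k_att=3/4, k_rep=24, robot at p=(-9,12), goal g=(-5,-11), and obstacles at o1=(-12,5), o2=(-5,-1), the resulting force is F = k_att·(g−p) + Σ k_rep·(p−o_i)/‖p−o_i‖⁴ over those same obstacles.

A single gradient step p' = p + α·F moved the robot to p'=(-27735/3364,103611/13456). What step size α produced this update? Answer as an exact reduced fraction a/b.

F_att = 3/4·(g−p) = 3/4·(4,-23) = (3.0000,-17.2500)
o1: d²=58 ≤ ρ²=60; F_rep = 24·(3,7)/58² = (0.0214,0.0499)
o2: d²=185 > ρ²=60 → inactive
F = F_att + ΣF_rep = (3.0214,-17.2001)
Δp = p'−p = (0.7554,-4.3000); α = Δx/Fx = (2541/3364) / (2541/841) = 1/4
check: Δy/Fy = (-57861/13456) / (-57861/3364) = 1/4 ✓

α = 1/4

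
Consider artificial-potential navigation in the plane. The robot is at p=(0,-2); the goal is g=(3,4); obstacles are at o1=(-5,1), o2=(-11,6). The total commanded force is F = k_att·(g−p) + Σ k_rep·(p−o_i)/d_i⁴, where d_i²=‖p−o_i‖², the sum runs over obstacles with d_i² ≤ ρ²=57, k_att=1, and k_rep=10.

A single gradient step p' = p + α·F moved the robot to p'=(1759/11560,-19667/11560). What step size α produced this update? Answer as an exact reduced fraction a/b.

α = 1/20

F_att = 1·(g−p) = 1·(3,6) = (3.0000,6.0000)
o1: d²=34 ≤ ρ²=57; F_rep = 10·(5,-3)/34² = (0.0433,-0.0260)
o2: d²=185 > ρ²=57 → inactive
F = F_att + ΣF_rep = (3.0433,5.9740)
Δp = p'−p = (0.1522,0.2987); α = Δx/Fx = (1759/11560) / (1759/578) = 1/20
check: Δy/Fy = (3453/11560) / (3453/578) = 1/20 ✓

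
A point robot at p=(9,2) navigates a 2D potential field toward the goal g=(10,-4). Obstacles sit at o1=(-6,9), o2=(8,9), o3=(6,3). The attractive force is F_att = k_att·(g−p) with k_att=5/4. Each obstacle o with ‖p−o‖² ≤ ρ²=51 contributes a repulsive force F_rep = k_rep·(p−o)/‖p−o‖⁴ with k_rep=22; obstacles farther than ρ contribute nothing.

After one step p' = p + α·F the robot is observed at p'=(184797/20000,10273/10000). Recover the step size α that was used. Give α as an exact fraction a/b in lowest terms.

F_att = 5/4·(g−p) = 5/4·(1,-6) = (1.2500,-7.5000)
o1: d²=274 > ρ²=51 → inactive
o2: d²=50 ≤ ρ²=51; F_rep = 22·(1,-7)/50² = (0.0088,-0.0616)
o3: d²=10 ≤ ρ²=51; F_rep = 22·(3,-1)/10² = (0.6600,-0.2200)
F = F_att + ΣF_rep = (1.9188,-7.7816)
Δp = p'−p = (0.2399,-0.9727); α = Δx/Fx = (4797/20000) / (4797/2500) = 1/8
check: Δy/Fy = (-9727/10000) / (-9727/1250) = 1/8 ✓

α = 1/8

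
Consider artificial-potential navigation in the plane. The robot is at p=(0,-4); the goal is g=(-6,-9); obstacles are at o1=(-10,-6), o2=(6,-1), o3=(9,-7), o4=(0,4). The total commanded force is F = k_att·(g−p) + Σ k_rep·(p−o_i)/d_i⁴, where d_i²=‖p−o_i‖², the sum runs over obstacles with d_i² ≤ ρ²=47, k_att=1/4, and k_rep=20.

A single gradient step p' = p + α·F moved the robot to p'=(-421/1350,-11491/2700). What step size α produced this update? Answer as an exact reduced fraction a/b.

α = 1/5

F_att = 1/4·(g−p) = 1/4·(-6,-5) = (-1.5000,-1.2500)
o1: d²=104 > ρ²=47 → inactive
o2: d²=45 ≤ ρ²=47; F_rep = 20·(-6,-3)/45² = (-0.0593,-0.0296)
o3: d²=90 > ρ²=47 → inactive
o4: d²=64 > ρ²=47 → inactive
F = F_att + ΣF_rep = (-1.5593,-1.2796)
Δp = p'−p = (-0.3119,-0.2559); α = Δx/Fx = (-421/1350) / (-421/270) = 1/5
check: Δy/Fy = (-691/2700) / (-691/540) = 1/5 ✓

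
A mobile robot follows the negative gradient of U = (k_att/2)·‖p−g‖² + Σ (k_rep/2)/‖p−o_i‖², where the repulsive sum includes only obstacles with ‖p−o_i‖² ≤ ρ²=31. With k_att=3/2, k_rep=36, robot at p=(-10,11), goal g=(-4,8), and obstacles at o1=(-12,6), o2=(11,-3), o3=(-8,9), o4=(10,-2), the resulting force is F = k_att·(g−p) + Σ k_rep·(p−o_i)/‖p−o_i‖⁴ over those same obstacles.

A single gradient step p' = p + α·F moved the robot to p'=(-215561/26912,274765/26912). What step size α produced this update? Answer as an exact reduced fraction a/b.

α = 1/4

F_att = 3/2·(g−p) = 3/2·(6,-3) = (9.0000,-4.5000)
o1: d²=29 ≤ ρ²=31; F_rep = 36·(2,5)/29² = (0.0856,0.2140)
o2: d²=637 > ρ²=31 → inactive
o3: d²=8 ≤ ρ²=31; F_rep = 36·(-2,2)/8² = (-1.1250,1.1250)
o4: d²=569 > ρ²=31 → inactive
F = F_att + ΣF_rep = (7.9606,-3.1610)
Δp = p'−p = (1.9902,-0.7902); α = Δx/Fx = (53559/26912) / (53559/6728) = 1/4
check: Δy/Fy = (-21267/26912) / (-21267/6728) = 1/4 ✓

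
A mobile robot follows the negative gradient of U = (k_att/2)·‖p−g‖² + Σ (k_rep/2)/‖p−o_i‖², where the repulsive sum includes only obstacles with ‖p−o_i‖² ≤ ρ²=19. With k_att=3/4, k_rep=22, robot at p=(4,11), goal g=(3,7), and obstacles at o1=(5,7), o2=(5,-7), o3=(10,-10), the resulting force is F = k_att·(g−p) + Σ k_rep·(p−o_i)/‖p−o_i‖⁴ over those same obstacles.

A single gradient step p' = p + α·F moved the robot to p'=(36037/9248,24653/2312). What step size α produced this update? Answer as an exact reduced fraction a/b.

α = 1/8

F_att = 3/4·(g−p) = 3/4·(-1,-4) = (-0.7500,-3.0000)
o1: d²=17 ≤ ρ²=19; F_rep = 22·(-1,4)/17² = (-0.0761,0.3045)
o2: d²=325 > ρ²=19 → inactive
o3: d²=477 > ρ²=19 → inactive
F = F_att + ΣF_rep = (-0.8261,-2.6955)
Δp = p'−p = (-0.1033,-0.3369); α = Δx/Fx = (-955/9248) / (-955/1156) = 1/8
check: Δy/Fy = (-779/2312) / (-779/289) = 1/8 ✓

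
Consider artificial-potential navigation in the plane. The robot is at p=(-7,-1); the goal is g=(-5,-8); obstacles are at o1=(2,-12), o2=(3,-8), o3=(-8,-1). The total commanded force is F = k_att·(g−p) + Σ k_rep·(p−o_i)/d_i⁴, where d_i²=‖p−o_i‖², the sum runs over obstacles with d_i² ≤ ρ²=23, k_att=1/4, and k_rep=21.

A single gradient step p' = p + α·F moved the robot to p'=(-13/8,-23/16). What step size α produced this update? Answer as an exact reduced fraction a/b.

F_att = 1/4·(g−p) = 1/4·(2,-7) = (0.5000,-1.7500)
o1: d²=202 > ρ²=23 → inactive
o2: d²=149 > ρ²=23 → inactive
o3: d²=1 ≤ ρ²=23; F_rep = 21·(1,0)/1² = (21.0000,0.0000)
F = F_att + ΣF_rep = (21.5000,-1.7500)
Δp = p'−p = (5.3750,-0.4375); α = Δx/Fx = (43/8) / (43/2) = 1/4
check: Δy/Fy = (-7/16) / (-7/4) = 1/4 ✓

α = 1/4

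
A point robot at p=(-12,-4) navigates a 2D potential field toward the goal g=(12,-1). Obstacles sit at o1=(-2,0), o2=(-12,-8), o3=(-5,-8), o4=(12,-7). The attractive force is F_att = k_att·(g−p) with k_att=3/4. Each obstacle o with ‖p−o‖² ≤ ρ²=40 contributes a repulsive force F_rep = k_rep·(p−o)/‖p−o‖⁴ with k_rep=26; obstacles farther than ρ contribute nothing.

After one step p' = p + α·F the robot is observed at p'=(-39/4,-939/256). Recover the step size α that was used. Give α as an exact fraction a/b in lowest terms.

F_att = 3/4·(g−p) = 3/4·(24,3) = (18.0000,2.2500)
o1: d²=116 > ρ²=40 → inactive
o2: d²=16 ≤ ρ²=40; F_rep = 26·(0,4)/16² = (0.0000,0.4062)
o3: d²=65 > ρ²=40 → inactive
o4: d²=585 > ρ²=40 → inactive
F = F_att + ΣF_rep = (18.0000,2.6562)
Δp = p'−p = (2.2500,0.3320); α = Δx/Fx = (9/4) / (18) = 1/8
check: Δy/Fy = (85/256) / (85/32) = 1/8 ✓

α = 1/8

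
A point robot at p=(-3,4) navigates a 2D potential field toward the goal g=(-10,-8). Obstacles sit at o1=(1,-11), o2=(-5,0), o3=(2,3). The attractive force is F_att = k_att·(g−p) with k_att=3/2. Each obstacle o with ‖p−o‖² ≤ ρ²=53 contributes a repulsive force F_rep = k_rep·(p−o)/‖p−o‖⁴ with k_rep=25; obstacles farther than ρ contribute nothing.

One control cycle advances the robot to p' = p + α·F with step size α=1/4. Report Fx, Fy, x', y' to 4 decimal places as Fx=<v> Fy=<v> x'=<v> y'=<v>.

Fx=-10.5599 Fy=-17.7130 x'=-5.6400 y'=-0.4283

F_att = 3/2·(g−p) = 3/2·(-7,-12) = (-10.5000,-18.0000)
o1: d²=241 > ρ²=53 → inactive
o2: d²=20 ≤ ρ²=53; F_rep = 25·(2,4)/20² = (0.1250,0.2500)
o3: d²=26 ≤ ρ²=53; F_rep = 25·(-5,1)/26² = (-0.1849,0.0370)
F = F_att + ΣF_rep = (-10.5599,-17.7130)
p' = p + 1/4·F = (-5.6400,-0.4283)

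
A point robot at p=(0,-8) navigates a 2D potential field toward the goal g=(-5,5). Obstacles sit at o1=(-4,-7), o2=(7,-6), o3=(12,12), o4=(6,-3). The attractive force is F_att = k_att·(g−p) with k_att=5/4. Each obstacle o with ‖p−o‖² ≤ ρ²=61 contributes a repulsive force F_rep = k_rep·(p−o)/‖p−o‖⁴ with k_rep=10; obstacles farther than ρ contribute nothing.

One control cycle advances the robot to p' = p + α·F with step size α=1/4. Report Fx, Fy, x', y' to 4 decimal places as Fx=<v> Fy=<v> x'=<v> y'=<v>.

F_att = 5/4·(g−p) = 5/4·(-5,13) = (-6.2500,16.2500)
o1: d²=17 ≤ ρ²=61; F_rep = 10·(4,-1)/17² = (0.1384,-0.0346)
o2: d²=53 ≤ ρ²=61; F_rep = 10·(-7,-2)/53² = (-0.0249,-0.0071)
o3: d²=544 > ρ²=61 → inactive
o4: d²=61 ≤ ρ²=61; F_rep = 10·(-6,-5)/61² = (-0.0161,-0.0134)
F = F_att + ΣF_rep = (-6.1526,16.1948)
p' = p + 1/4·F = (-1.5382,-3.9513)

Fx=-6.1526 Fy=16.1948 x'=-1.5382 y'=-3.9513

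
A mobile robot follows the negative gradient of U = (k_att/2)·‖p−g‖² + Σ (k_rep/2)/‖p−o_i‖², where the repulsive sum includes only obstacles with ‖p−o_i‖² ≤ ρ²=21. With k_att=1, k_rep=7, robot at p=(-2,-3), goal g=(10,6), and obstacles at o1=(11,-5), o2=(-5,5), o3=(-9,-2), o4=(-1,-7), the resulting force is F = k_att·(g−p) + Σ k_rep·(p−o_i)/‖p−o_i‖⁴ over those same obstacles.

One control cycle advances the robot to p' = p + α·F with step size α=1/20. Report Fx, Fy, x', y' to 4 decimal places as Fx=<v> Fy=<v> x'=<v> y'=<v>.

F_att = 1·(g−p) = 1·(12,9) = (12.0000,9.0000)
o1: d²=173 > ρ²=21 → inactive
o2: d²=73 > ρ²=21 → inactive
o3: d²=50 > ρ²=21 → inactive
o4: d²=17 ≤ ρ²=21; F_rep = 7·(-1,4)/17² = (-0.0242,0.0969)
F = F_att + ΣF_rep = (11.9758,9.0969)
p' = p + 1/20·F = (-1.4012,-2.5452)

Fx=11.9758 Fy=9.0969 x'=-1.4012 y'=-2.5452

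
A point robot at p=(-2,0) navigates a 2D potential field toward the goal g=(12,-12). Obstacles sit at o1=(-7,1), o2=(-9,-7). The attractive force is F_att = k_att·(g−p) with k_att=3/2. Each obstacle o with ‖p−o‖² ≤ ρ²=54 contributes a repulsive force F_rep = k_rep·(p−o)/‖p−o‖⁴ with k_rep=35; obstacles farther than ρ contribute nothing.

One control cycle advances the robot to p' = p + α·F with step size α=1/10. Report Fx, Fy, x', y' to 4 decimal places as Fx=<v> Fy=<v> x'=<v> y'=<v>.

F_att = 3/2·(g−p) = 3/2·(14,-12) = (21.0000,-18.0000)
o1: d²=26 ≤ ρ²=54; F_rep = 35·(5,-1)/26² = (0.2589,-0.0518)
o2: d²=98 > ρ²=54 → inactive
F = F_att + ΣF_rep = (21.2589,-18.0518)
p' = p + 1/10·F = (0.1259,-1.8052)

Fx=21.2589 Fy=-18.0518 x'=0.1259 y'=-1.8052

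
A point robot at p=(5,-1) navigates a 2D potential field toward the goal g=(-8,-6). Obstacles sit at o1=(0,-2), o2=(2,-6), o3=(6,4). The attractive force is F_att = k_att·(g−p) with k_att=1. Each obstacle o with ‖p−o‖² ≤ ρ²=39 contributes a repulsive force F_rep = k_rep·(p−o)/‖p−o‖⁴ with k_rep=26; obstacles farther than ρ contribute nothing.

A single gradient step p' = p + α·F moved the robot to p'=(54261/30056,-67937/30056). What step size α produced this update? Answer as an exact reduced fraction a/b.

F_att = 1·(g−p) = 1·(-13,-5) = (-13.0000,-5.0000)
o1: d²=26 ≤ ρ²=39; F_rep = 26·(5,1)/26² = (0.1923,0.0385)
o2: d²=34 ≤ ρ²=39; F_rep = 26·(3,5)/34² = (0.0675,0.1125)
o3: d²=26 ≤ ρ²=39; F_rep = 26·(-1,-5)/26² = (-0.0385,-0.1923)
F = F_att + ΣF_rep = (-12.7787,-5.0414)
Δp = p'−p = (-3.1947,-1.2603); α = Δx/Fx = (-96019/30056) / (-96019/7514) = 1/4
check: Δy/Fy = (-37881/30056) / (-37881/7514) = 1/4 ✓

α = 1/4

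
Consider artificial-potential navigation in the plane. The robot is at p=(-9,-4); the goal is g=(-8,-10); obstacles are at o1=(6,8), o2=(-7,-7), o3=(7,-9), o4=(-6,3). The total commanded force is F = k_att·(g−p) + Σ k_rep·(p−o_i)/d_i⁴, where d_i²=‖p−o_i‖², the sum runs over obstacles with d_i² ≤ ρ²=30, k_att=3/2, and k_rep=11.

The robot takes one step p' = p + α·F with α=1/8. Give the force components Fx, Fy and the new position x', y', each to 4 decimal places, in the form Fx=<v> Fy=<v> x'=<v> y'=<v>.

F_att = 3/2·(g−p) = 3/2·(1,-6) = (1.5000,-9.0000)
o1: d²=369 > ρ²=30 → inactive
o2: d²=13 ≤ ρ²=30; F_rep = 11·(-2,3)/13² = (-0.1302,0.1953)
o3: d²=281 > ρ²=30 → inactive
o4: d²=58 > ρ²=30 → inactive
F = F_att + ΣF_rep = (1.3698,-8.8047)
p' = p + 1/8·F = (-8.8288,-5.1006)

Fx=1.3698 Fy=-8.8047 x'=-8.8288 y'=-5.1006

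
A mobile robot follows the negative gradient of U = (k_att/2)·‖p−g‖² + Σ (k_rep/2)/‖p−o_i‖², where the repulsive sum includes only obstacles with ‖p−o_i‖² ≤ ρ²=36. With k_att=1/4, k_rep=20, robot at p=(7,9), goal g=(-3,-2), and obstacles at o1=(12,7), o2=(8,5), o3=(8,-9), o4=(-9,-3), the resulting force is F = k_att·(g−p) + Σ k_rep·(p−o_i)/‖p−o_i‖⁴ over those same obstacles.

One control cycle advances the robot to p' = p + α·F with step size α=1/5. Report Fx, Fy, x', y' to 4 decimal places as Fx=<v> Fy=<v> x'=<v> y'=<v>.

Fx=-2.6881 Fy=-2.4256 x'=6.4624 y'=8.5149

F_att = 1/4·(g−p) = 1/4·(-10,-11) = (-2.5000,-2.7500)
o1: d²=29 ≤ ρ²=36; F_rep = 20·(-5,2)/29² = (-0.1189,0.0476)
o2: d²=17 ≤ ρ²=36; F_rep = 20·(-1,4)/17² = (-0.0692,0.2768)
o3: d²=325 > ρ²=36 → inactive
o4: d²=400 > ρ²=36 → inactive
F = F_att + ΣF_rep = (-2.6881,-2.4256)
p' = p + 1/5·F = (6.4624,8.5149)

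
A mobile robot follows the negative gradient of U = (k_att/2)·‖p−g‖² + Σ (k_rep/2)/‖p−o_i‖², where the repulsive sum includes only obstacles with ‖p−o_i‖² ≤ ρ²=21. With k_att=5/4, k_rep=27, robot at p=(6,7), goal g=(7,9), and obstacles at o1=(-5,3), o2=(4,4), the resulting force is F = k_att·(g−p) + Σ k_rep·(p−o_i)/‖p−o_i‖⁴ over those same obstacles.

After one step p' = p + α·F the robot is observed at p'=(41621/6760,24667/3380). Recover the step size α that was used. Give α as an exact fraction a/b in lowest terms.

α = 1/10

F_att = 5/4·(g−p) = 5/4·(1,2) = (1.2500,2.5000)
o1: d²=137 > ρ²=21 → inactive
o2: d²=13 ≤ ρ²=21; F_rep = 27·(2,3)/13² = (0.3195,0.4793)
F = F_att + ΣF_rep = (1.5695,2.9793)
Δp = p'−p = (0.1570,0.2979); α = Δx/Fx = (1061/6760) / (1061/676) = 1/10
check: Δy/Fy = (1007/3380) / (1007/338) = 1/10 ✓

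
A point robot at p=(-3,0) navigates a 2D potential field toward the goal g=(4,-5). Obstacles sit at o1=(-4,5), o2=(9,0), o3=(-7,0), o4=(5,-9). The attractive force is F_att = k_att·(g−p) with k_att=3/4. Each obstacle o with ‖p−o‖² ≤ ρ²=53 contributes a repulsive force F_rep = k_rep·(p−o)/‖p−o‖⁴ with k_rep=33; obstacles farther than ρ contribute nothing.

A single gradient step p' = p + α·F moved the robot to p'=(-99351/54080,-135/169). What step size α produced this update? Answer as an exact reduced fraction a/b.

α = 1/5

F_att = 3/4·(g−p) = 3/4·(7,-5) = (5.2500,-3.7500)
o1: d²=26 ≤ ρ²=53; F_rep = 33·(1,-5)/26² = (0.0488,-0.2441)
o2: d²=144 > ρ²=53 → inactive
o3: d²=16 ≤ ρ²=53; F_rep = 33·(4,0)/16² = (0.5156,0.0000)
o4: d²=145 > ρ²=53 → inactive
F = F_att + ΣF_rep = (5.8144,-3.9941)
Δp = p'−p = (1.1629,-0.7988); α = Δx/Fx = (62889/54080) / (62889/10816) = 1/5
check: Δy/Fy = (-135/169) / (-675/169) = 1/5 ✓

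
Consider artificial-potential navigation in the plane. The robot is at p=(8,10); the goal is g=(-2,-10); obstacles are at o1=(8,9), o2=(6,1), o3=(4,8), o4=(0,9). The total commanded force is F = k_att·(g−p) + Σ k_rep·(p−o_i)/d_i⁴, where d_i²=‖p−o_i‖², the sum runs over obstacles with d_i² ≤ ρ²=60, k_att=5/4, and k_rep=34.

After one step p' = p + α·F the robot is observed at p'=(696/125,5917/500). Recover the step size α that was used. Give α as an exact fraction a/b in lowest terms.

α = 1/5

F_att = 5/4·(g−p) = 5/4·(-10,-20) = (-12.5000,-25.0000)
o1: d²=1 ≤ ρ²=60; F_rep = 34·(0,1)/1² = (0.0000,34.0000)
o2: d²=85 > ρ²=60 → inactive
o3: d²=20 ≤ ρ²=60; F_rep = 34·(4,2)/20² = (0.3400,0.1700)
o4: d²=65 > ρ²=60 → inactive
F = F_att + ΣF_rep = (-12.1600,9.1700)
Δp = p'−p = (-2.4320,1.8340); α = Δx/Fx = (-304/125) / (-304/25) = 1/5
check: Δy/Fy = (917/500) / (917/100) = 1/5 ✓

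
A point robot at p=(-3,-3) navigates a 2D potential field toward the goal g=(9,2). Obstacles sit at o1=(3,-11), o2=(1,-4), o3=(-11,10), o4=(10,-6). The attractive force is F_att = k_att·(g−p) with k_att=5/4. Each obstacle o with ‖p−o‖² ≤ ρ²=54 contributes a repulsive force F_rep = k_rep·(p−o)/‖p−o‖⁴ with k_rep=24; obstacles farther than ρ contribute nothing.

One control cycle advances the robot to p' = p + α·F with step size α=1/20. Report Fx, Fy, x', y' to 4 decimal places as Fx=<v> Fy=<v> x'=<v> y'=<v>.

F_att = 5/4·(g−p) = 5/4·(12,5) = (15.0000,6.2500)
o1: d²=100 > ρ²=54 → inactive
o2: d²=17 ≤ ρ²=54; F_rep = 24·(-4,1)/17² = (-0.3322,0.0830)
o3: d²=233 > ρ²=54 → inactive
o4: d²=178 > ρ²=54 → inactive
F = F_att + ΣF_rep = (14.6678,6.3330)
p' = p + 1/20·F = (-2.2666,-2.6833)

Fx=14.6678 Fy=6.3330 x'=-2.2666 y'=-2.6833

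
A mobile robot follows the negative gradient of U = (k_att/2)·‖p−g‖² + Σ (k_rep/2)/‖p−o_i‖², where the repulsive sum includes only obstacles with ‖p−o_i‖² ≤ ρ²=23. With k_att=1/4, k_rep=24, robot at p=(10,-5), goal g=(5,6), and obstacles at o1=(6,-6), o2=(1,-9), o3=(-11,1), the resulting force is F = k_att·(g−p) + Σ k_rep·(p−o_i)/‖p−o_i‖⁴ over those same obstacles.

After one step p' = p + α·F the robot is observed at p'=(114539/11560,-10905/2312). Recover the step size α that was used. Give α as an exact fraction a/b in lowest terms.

α = 1/10

F_att = 1/4·(g−p) = 1/4·(-5,11) = (-1.2500,2.7500)
o1: d²=17 ≤ ρ²=23; F_rep = 24·(4,1)/17² = (0.3322,0.0830)
o2: d²=97 > ρ²=23 → inactive
o3: d²=477 > ρ²=23 → inactive
F = F_att + ΣF_rep = (-0.9178,2.8330)
Δp = p'−p = (-0.0918,0.2833); α = Δx/Fx = (-1061/11560) / (-1061/1156) = 1/10
check: Δy/Fy = (655/2312) / (3275/1156) = 1/10 ✓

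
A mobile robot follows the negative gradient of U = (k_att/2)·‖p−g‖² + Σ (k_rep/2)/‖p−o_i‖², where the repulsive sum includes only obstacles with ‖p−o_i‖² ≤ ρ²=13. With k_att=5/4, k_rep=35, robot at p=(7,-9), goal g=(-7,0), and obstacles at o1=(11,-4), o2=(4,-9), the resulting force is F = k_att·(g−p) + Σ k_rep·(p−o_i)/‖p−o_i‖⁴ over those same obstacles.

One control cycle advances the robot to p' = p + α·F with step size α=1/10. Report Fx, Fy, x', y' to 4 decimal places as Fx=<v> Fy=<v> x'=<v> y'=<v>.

F_att = 5/4·(g−p) = 5/4·(-14,9) = (-17.5000,11.2500)
o1: d²=41 > ρ²=13 → inactive
o2: d²=9 ≤ ρ²=13; F_rep = 35·(3,0)/9² = (1.2963,0.0000)
F = F_att + ΣF_rep = (-16.2037,11.2500)
p' = p + 1/10·F = (5.3796,-7.8750)

Fx=-16.2037 Fy=11.2500 x'=5.3796 y'=-7.8750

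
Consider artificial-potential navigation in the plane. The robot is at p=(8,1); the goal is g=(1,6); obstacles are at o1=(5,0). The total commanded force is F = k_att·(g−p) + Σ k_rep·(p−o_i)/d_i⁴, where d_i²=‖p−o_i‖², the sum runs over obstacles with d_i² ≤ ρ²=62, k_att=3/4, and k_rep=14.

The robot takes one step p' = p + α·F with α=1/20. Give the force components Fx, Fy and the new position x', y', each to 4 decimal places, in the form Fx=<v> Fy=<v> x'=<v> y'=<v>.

F_att = 3/4·(g−p) = 3/4·(-7,5) = (-5.2500,3.7500)
o1: d²=10 ≤ ρ²=62; F_rep = 14·(3,1)/10² = (0.4200,0.1400)
F = F_att + ΣF_rep = (-4.8300,3.8900)
p' = p + 1/20·F = (7.7585,1.1945)

Fx=-4.8300 Fy=3.8900 x'=7.7585 y'=1.1945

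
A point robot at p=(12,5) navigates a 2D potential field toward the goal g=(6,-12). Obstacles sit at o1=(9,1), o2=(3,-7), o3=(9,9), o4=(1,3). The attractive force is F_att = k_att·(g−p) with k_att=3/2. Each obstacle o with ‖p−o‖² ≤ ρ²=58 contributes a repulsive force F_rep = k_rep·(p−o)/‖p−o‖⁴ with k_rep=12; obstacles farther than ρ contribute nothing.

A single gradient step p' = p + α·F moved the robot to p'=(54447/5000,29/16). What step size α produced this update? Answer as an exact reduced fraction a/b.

F_att = 3/2·(g−p) = 3/2·(-6,-17) = (-9.0000,-25.5000)
o1: d²=25 ≤ ρ²=58; F_rep = 12·(3,4)/25² = (0.0576,0.0768)
o2: d²=225 > ρ²=58 → inactive
o3: d²=25 ≤ ρ²=58; F_rep = 12·(3,-4)/25² = (0.0576,-0.0768)
o4: d²=125 > ρ²=58 → inactive
F = F_att + ΣF_rep = (-8.8848,-25.5000)
Δp = p'−p = (-1.1106,-3.1875); α = Δx/Fx = (-5553/5000) / (-5553/625) = 1/8
check: Δy/Fy = (-51/16) / (-51/2) = 1/8 ✓

α = 1/8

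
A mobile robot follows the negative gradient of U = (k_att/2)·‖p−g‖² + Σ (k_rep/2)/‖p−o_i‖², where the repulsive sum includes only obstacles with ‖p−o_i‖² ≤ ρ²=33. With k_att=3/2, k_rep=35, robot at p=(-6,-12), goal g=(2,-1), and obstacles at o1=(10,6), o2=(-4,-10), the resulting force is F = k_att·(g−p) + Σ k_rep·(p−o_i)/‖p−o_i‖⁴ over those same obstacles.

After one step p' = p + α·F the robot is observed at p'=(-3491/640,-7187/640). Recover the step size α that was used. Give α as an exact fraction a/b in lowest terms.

F_att = 3/2·(g−p) = 3/2·(8,11) = (12.0000,16.5000)
o1: d²=580 > ρ²=33 → inactive
o2: d²=8 ≤ ρ²=33; F_rep = 35·(-2,-2)/8² = (-1.0938,-1.0938)
F = F_att + ΣF_rep = (10.9062,15.4062)
Δp = p'−p = (0.5453,0.7703); α = Δx/Fx = (349/640) / (349/32) = 1/20
check: Δy/Fy = (493/640) / (493/32) = 1/20 ✓

α = 1/20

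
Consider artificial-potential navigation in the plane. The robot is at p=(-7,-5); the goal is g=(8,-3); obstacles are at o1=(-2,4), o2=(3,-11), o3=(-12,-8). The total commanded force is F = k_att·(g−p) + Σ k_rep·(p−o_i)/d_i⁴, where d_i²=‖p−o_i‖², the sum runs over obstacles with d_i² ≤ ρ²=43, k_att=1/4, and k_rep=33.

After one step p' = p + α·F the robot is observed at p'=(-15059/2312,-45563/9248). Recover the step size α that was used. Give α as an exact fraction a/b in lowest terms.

α = 1/8

F_att = 1/4·(g−p) = 1/4·(15,2) = (3.7500,0.5000)
o1: d²=106 > ρ²=43 → inactive
o2: d²=136 > ρ²=43 → inactive
o3: d²=34 ≤ ρ²=43; F_rep = 33·(5,3)/34² = (0.1427,0.0856)
F = F_att + ΣF_rep = (3.8927,0.5856)
Δp = p'−p = (0.4866,0.0732); α = Δx/Fx = (1125/2312) / (1125/289) = 1/8
check: Δy/Fy = (677/9248) / (677/1156) = 1/8 ✓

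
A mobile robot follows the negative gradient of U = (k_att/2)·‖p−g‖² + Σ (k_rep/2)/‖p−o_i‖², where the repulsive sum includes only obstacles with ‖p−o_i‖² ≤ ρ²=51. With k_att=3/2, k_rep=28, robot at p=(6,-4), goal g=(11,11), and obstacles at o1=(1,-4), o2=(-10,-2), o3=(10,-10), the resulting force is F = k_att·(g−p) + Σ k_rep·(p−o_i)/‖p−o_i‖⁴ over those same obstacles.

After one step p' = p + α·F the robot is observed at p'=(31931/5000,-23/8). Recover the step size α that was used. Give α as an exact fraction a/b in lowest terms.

F_att = 3/2·(g−p) = 3/2·(5,15) = (7.5000,22.5000)
o1: d²=25 ≤ ρ²=51; F_rep = 28·(5,0)/25² = (0.2240,0.0000)
o2: d²=260 > ρ²=51 → inactive
o3: d²=52 > ρ²=51 → inactive
F = F_att + ΣF_rep = (7.7240,22.5000)
Δp = p'−p = (0.3862,1.1250); α = Δx/Fx = (1931/5000) / (1931/250) = 1/20
check: Δy/Fy = (9/8) / (45/2) = 1/20 ✓

α = 1/20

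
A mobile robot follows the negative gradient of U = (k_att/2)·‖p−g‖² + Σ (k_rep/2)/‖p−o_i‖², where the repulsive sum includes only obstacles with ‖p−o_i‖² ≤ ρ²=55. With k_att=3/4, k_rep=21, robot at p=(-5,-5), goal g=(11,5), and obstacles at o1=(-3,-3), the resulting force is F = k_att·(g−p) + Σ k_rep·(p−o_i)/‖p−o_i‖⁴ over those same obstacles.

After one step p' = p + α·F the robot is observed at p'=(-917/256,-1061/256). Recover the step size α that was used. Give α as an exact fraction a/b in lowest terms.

α = 1/8

F_att = 3/4·(g−p) = 3/4·(16,10) = (12.0000,7.5000)
o1: d²=8 ≤ ρ²=55; F_rep = 21·(-2,-2)/8² = (-0.6562,-0.6562)
F = F_att + ΣF_rep = (11.3438,6.8438)
Δp = p'−p = (1.4180,0.8555); α = Δx/Fx = (363/256) / (363/32) = 1/8
check: Δy/Fy = (219/256) / (219/32) = 1/8 ✓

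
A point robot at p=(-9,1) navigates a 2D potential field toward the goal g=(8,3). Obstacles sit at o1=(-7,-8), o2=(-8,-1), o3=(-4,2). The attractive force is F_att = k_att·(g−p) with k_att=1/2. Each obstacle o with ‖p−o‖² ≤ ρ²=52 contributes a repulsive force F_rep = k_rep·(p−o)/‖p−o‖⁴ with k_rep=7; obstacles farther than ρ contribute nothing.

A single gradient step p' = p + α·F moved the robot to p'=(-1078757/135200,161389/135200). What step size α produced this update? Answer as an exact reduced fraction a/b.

α = 1/8

F_att = 1/2·(g−p) = 1/2·(17,2) = (8.5000,1.0000)
o1: d²=85 > ρ²=52 → inactive
o2: d²=5 ≤ ρ²=52; F_rep = 7·(-1,2)/5² = (-0.2800,0.5600)
o3: d²=26 ≤ ρ²=52; F_rep = 7·(-5,-1)/26² = (-0.0518,-0.0104)
F = F_att + ΣF_rep = (8.1682,1.5496)
Δp = p'−p = (1.0210,0.1937); α = Δx/Fx = (138043/135200) / (138043/16900) = 1/8
check: Δy/Fy = (26189/135200) / (26189/16900) = 1/8 ✓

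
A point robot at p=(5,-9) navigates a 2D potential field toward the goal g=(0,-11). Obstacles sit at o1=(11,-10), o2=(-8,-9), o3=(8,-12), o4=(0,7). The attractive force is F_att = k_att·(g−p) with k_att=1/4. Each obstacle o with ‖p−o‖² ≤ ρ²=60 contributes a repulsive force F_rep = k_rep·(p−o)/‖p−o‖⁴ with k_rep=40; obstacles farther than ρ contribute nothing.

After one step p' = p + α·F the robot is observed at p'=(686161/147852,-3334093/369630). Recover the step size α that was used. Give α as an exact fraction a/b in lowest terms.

F_att = 1/4·(g−p) = 1/4·(-5,-2) = (-1.2500,-0.5000)
o1: d²=37 ≤ ρ²=60; F_rep = 40·(-6,1)/37² = (-0.1753,0.0292)
o2: d²=169 > ρ²=60 → inactive
o3: d²=18 ≤ ρ²=60; F_rep = 40·(-3,3)/18² = (-0.3704,0.3704)
o4: d²=281 > ρ²=60 → inactive
F = F_att + ΣF_rep = (-1.7957,-0.1004)
Δp = p'−p = (-0.3591,-0.0201); α = Δx/Fx = (-53099/147852) / (-265495/147852) = 1/5
check: Δy/Fy = (-7423/369630) / (-7423/73926) = 1/5 ✓

α = 1/5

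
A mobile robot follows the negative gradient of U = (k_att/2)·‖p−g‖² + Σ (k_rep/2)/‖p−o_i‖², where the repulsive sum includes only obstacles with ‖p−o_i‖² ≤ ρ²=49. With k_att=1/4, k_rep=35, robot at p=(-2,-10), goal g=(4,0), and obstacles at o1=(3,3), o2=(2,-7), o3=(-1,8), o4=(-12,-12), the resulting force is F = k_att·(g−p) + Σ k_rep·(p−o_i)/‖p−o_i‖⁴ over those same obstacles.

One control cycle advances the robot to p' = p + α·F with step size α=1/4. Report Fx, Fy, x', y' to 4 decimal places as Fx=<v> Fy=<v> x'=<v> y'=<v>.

Fx=1.2760 Fy=2.3320 x'=-1.6810 y'=-9.4170

F_att = 1/4·(g−p) = 1/4·(6,10) = (1.5000,2.5000)
o1: d²=194 > ρ²=49 → inactive
o2: d²=25 ≤ ρ²=49; F_rep = 35·(-4,-3)/25² = (-0.2240,-0.1680)
o3: d²=325 > ρ²=49 → inactive
o4: d²=104 > ρ²=49 → inactive
F = F_att + ΣF_rep = (1.2760,2.3320)
p' = p + 1/4·F = (-1.6810,-9.4170)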